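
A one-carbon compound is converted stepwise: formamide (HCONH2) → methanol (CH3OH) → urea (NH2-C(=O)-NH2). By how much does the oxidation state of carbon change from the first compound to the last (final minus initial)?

+2

Carbon oxidation states along the series — formamide: +2, methanol: -2, urea: +4.
Net change = +4 − (+2) = +2.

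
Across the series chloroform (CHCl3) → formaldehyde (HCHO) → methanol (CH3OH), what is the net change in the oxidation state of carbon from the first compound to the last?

Carbon oxidation states along the series — chloroform: +2, formaldehyde: 0, methanol: -2.
Net change = -2 − (+2) = -4.

-4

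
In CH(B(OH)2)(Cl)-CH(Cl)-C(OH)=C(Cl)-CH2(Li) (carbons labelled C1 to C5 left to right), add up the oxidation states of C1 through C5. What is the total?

-2

Assign +1 per bond to O/N/halogen, −1 per bond to H or an electropositive element, and 0 per bond to carbon. Tallying each carbon:
C1: 1C, 1H, 1Cl, 1B → 0 − 1 + 1 − 1 = -1
C2: 2C, 1H, 1Cl → 0 − 1 + 1 = 0
C3: 3C, 1O → 0 + 1 = +1
C4: 3C, 1Cl → 0 + 1 = +1
C5: 1C, 2H, 1Li → 0 − 2 − 1 = -3
Sum = -1 + 0 + 1 + 1 − 3 = -2.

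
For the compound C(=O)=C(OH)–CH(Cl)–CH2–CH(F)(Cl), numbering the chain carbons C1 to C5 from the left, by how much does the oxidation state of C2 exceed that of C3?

C2: 3C, 1O → 0 + 1 = +1
C3: 2C, 1H, 1Cl → 0 − 1 + 1 = 0
Difference: +1 − (0) = +1.

+1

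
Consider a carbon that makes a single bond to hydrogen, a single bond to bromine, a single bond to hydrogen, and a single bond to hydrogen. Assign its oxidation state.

-2

Assign +1 per bond to O/N/halogen, −1 per bond to H or an electropositive element, and 0 per bond to carbon.
The carbon has one bond to Br (+1), one bond to H (-1), one bond to H (-1), one bond to H (-1).
Oxidation state = +1 − 1 − 1 − 1 = -2.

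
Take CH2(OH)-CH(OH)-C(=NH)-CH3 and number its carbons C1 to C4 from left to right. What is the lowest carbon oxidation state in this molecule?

-3

Tallying each carbon's bonds:
C1: 1C, 2H, 1O → 0 − 2 + 1 = -1
C2: 2C, 1H, 1O → 0 − 1 + 1 = 0
C3: 2C, 2N → 0 + 2 = +2
C4: 1C, 3H → 0 − 3 = -3
The lowest value is -3.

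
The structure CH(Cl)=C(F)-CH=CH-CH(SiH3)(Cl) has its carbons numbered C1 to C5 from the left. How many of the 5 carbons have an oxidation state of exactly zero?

Bonds to more-electronegative neighbours contribute +1 each, bonds to H or metals contribute −1 each, and C–C bonds contribute 0. Tallying each carbon:
C1: 2C, 1H, 1Cl → 0 − 1 + 1 = 0
C2: 3C, 1F → 0 + 1 = +1
C3: 3C, 1H → 0 − 1 = -1
C4: 3C, 1H → 0 − 1 = -1
C5: 1C, 1H, 1Cl, 1Si → 0 − 1 + 1 − 1 = -1
1 carbon (C1) meets the condition.

1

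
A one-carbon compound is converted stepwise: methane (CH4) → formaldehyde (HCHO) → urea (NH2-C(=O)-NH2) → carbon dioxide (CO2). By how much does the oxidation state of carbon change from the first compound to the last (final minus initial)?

+8

Carbon oxidation states along the series — methane: -4, formaldehyde: 0, urea: +4, carbon dioxide: +4.
Net change = +4 − (-4) = +8.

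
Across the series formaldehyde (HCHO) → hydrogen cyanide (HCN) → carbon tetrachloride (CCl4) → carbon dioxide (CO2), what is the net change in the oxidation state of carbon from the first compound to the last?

Carbon oxidation states along the series — formaldehyde: 0, hydrogen cyanide: +2, carbon tetrachloride: +4, carbon dioxide: +4.
Net change = +4 − (0) = +4.

+4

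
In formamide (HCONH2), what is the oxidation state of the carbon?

The carbon has one bond to H (-1), a double bond to O (2×+1 = +2), one bond to N (+1).
Oxidation state = -1 + 2 + 1 = +2.

+2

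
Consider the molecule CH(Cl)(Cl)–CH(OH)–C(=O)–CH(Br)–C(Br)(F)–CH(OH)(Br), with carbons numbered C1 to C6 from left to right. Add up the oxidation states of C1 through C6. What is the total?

Tallying each carbon's bonds:
C1: 1C, 1H, 2Cl → 0 − 1 + 2 = +1
C2: 2C, 1H, 1O → 0 − 1 + 1 = 0
C3: 2C, 2O → 0 + 2 = +2
C4: 2C, 1H, 1Br → 0 − 1 + 1 = 0
C5: 2C, 1F, 1Br → 0 + 1 + 1 = +2
C6: 1C, 1H, 1O, 1Br → 0 − 1 + 1 + 1 = +1
Sum = +1 + 0 + 2 + 0 + 2 + 1 = +6.

+6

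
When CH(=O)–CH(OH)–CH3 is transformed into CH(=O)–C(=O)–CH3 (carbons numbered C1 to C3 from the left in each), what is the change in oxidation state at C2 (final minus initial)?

Before: C2 has 2 bonds to C, 1 bond to H, 1 bond to O → oxidation state 0.
After: C2 has 2 bonds to C, 2 bonds to O → oxidation state +2.
Δ = +2 − (0) = +2, so this is an oxidation at C2.

+2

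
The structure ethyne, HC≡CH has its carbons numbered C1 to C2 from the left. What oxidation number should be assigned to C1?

C1 has one bond to H (-1), a triple bond to C (3×0 = 0).
Oxidation state = -1 + 0 = -1.

-1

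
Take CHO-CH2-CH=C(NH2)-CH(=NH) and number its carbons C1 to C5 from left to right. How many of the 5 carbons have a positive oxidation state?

3

Count +1 for every bond to an atom more electronegative than carbon and −1 for every bond to one less electronegative; C–C bonds are 0. Tallying each carbon:
C1: 1C, 1H, 2O → 0 − 1 + 2 = +1
C2: 2C, 2H → 0 − 2 = -2
C3: 3C, 1H → 0 − 1 = -1
C4: 3C, 1N → 0 + 1 = +1
C5: 1C, 1H, 2N → 0 − 1 + 2 = +1
3 carbons (C1, C4, C5) meet the condition.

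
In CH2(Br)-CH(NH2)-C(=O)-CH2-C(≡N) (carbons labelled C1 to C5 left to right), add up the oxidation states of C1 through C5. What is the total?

+2

Tallying each carbon's bonds:
C1: 1C, 2H, 1Br → 0 − 2 + 1 = -1
C2: 2C, 1H, 1N → 0 − 1 + 1 = 0
C3: 2C, 2O → 0 + 2 = +2
C4: 2C, 2H → 0 − 2 = -2
C5: 1C, 3N → 0 + 3 = +3
Sum = -1 + 0 + 2 − 2 + 3 = +2.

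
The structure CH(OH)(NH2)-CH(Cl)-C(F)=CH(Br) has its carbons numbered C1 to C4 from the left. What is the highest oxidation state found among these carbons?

Tallying each carbon's bonds:
C1: 1C, 1H, 1O, 1N → 0 − 1 + 1 + 1 = +1
C2: 2C, 1H, 1Cl → 0 − 1 + 1 = 0
C3: 3C, 1F → 0 + 1 = +1
C4: 2C, 1H, 1Br → 0 − 1 + 1 = 0
The highest value is +1.

+1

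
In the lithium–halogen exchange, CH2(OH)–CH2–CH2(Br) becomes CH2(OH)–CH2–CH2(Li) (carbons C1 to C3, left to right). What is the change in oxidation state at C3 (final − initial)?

Before: C3 has 1 bond to C, 2 bonds to H, 1 bond to Br → oxidation state -1.
After: C3 has 1 bond to C, 2 bonds to H, 1 bond to Li → oxidation state -3.
Δ = -3 − (-1) = -2, so this is a reduction at C3.

-2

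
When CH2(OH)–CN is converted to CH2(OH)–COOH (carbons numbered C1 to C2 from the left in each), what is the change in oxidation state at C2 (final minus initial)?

Before: C2 has 1 bond to C, 3 bonds to N → oxidation state +3.
After: C2 has 1 bond to C, 3 bonds to O → oxidation state +3.
Δ = +3 − (+3) = 0, so no net redox change at C2.

0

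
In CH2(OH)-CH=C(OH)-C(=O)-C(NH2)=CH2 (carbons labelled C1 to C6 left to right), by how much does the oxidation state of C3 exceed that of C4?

-1

C3: 3C, 1O → 0 + 1 = +1
C4: 2C, 2O → 0 + 2 = +2
Difference: +1 − (+2) = -1.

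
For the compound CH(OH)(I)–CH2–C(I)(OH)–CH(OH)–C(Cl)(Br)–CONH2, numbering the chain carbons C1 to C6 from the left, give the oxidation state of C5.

+2

C5 has one bond to C (0), one bond to C (0), one bond to Cl (+1), one bond to Br (+1).
Oxidation state = 0 + 0 + 1 + 1 = +2.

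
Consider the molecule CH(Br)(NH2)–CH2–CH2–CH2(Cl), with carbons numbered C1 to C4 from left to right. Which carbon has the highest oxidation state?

Each bond to a more electronegative atom (O, N, halogen) counts +1, each bond to a less electronegative atom (H, metal, B, Si) counts −1, and each C–C bond counts 0. Tallying each carbon:
C1: 1C, 1H, 1N, 1Br → 0 − 1 + 1 + 1 = +1
C2: 2C, 2H → 0 − 2 = -2
C3: 2C, 2H → 0 − 2 = -2
C4: 1C, 2H, 1Cl → 0 − 2 + 1 = -1
The most oxidised carbon is C1 at +1.

C1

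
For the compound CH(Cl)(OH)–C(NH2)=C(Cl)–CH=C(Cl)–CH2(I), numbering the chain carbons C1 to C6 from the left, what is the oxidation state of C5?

C5 has a double bond to C (2×0 = 0), one bond to C (0), one bond to Cl (+1).
Oxidation state = 0 + 0 + 1 = +1.

+1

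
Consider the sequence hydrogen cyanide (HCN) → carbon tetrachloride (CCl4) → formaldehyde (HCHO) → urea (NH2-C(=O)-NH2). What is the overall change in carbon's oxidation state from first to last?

Carbon oxidation states along the series — hydrogen cyanide: +2, carbon tetrachloride: +4, formaldehyde: 0, urea: +4.
Net change = +4 − (+2) = +2.

+2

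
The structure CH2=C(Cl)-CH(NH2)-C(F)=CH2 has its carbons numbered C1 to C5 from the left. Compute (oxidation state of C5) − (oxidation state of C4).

-3

C5: 2C, 2H → 0 − 2 = -2
C4: 3C, 1F → 0 + 1 = +1
Difference: -2 − (+1) = -3.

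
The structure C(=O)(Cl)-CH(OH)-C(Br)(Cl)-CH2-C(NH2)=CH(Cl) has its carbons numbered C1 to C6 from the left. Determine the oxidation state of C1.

+3

C1 has one bond to C (0), a double bond to O (2×+1 = +2), one bond to Cl (+1).
Oxidation state = 0 + 2 + 1 = +3.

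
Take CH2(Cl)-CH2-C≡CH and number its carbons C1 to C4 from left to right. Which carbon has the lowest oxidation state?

Each bond to a more electronegative atom (O, N, halogen) counts +1, each bond to a less electronegative atom (H, metal, B, Si) counts −1, and each C–C bond counts 0. Tallying each carbon:
C1: 1C, 2H, 1Cl → 0 − 2 + 1 = -1
C2: 2C, 2H → 0 − 2 = -2
C3: 4C → 0 = 0
C4: 3C, 1H → 0 − 1 = -1
The most reduced carbon is C2 at -2.

C2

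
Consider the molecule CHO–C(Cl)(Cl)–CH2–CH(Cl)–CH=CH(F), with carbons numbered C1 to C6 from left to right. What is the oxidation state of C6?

Assign +1 per bond to O/N/halogen, −1 per bond to H or an electropositive element, and 0 per bond to carbon.
C6 has a double bond to C (2×0 = 0), one bond to F (+1), one bond to H (-1).
Oxidation state = 0 + 1 − 1 = 0.

0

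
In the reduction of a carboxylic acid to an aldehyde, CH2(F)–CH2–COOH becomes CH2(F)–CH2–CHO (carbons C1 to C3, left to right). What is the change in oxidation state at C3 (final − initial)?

-2

Before: C3 has 1 bond to C, 3 bonds to O → oxidation state +3.
After: C3 has 1 bond to C, 1 bond to H, 2 bonds to O → oxidation state +1.
Δ = +1 − (+3) = -2, so this is a reduction at C3.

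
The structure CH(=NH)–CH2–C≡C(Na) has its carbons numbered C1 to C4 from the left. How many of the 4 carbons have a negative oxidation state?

2

Tallying each carbon's bonds:
C1: 1C, 1H, 2N → 0 − 1 + 2 = +1
C2: 2C, 2H → 0 − 2 = -2
C3: 4C → 0 = 0
C4: 3C, 1Na → 0 − 1 = -1
2 carbons (C2, C4) meet the condition.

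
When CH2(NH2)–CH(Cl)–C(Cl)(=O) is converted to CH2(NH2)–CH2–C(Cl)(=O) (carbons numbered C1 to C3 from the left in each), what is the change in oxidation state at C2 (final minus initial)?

Before: C2 has 2 bonds to C, 1 bond to H, 1 bond to Cl → oxidation state 0.
After: C2 has 2 bonds to C, 2 bonds to H → oxidation state -2.
Δ = -2 − (0) = -2, so this is a reduction at C2.

-2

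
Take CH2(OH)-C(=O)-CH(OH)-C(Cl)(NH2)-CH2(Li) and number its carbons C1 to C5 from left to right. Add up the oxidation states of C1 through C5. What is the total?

Tallying each carbon's bonds:
C1: 1C, 2H, 1O → 0 − 2 + 1 = -1
C2: 2C, 2O → 0 + 2 = +2
C3: 2C, 1H, 1O → 0 − 1 + 1 = 0
C4: 2C, 1N, 1Cl → 0 + 1 + 1 = +2
C5: 1C, 2H, 1Li → 0 − 2 − 1 = -3
Sum = -1 + 2 + 0 + 2 − 3 = 0.

0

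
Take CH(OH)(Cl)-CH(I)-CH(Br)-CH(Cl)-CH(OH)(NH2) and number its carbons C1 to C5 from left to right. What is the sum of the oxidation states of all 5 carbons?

+2

Tallying each carbon's bonds:
C1: 1C, 1H, 1O, 1Cl → 0 − 1 + 1 + 1 = +1
C2: 2C, 1H, 1I → 0 − 1 + 1 = 0
C3: 2C, 1H, 1Br → 0 − 1 + 1 = 0
C4: 2C, 1H, 1Cl → 0 − 1 + 1 = 0
C5: 1C, 1H, 1O, 1N → 0 − 1 + 1 + 1 = +1
Sum = +1 + 0 + 0 + 0 + 1 = +2.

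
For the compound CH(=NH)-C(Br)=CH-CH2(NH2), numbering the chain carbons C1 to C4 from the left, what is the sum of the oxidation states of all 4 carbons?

Tallying each carbon's bonds:
C1: 1C, 1H, 2N → 0 − 1 + 2 = +1
C2: 3C, 1Br → 0 + 1 = +1
C3: 3C, 1H → 0 − 1 = -1
C4: 1C, 2H, 1N → 0 − 2 + 1 = -1
Sum = +1 + 1 − 1 − 1 = 0.

0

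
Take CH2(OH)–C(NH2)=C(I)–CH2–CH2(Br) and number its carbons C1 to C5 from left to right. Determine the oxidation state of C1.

C1 has one bond to C (0), one bond to O (+1), one bond to H (-1), one bond to H (-1).
Oxidation state = 0 + 1 − 1 − 1 = -1.

-1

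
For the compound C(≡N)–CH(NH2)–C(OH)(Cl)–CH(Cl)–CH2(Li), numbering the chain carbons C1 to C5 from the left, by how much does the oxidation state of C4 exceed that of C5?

C4: 2C, 1H, 1Cl → 0 − 1 + 1 = 0
C5: 1C, 2H, 1Li → 0 − 2 − 1 = -3
Difference: 0 − (-3) = +3.

+3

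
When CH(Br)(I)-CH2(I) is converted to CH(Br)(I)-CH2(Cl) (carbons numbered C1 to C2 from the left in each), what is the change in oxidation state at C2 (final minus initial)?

0

Before: C2 has 1 bond to C, 2 bonds to H, 1 bond to I → oxidation state -1.
After: C2 has 1 bond to C, 2 bonds to H, 1 bond to Cl → oxidation state -1.
Δ = -1 − (-1) = 0, so no net redox change at C2.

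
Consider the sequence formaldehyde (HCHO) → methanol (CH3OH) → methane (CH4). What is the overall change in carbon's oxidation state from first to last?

-4

Carbon oxidation states along the series — formaldehyde: 0, methanol: -2, methane: -4.
Net change = -4 − (0) = -4.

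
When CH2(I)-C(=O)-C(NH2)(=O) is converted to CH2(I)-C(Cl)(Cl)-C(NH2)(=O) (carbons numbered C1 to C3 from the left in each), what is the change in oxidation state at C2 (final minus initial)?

0

Before: C2 has 2 bonds to C, 2 bonds to O → oxidation state +2.
After: C2 has 2 bonds to C, 2 bonds to Cl → oxidation state +2.
Δ = +2 − (+2) = 0, so no net redox change at C2.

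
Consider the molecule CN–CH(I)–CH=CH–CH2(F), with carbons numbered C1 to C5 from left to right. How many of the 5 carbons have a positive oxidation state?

Tallying each carbon's bonds:
C1: 1C, 3N → 0 + 3 = +3
C2: 2C, 1H, 1I → 0 − 1 + 1 = 0
C3: 3C, 1H → 0 − 1 = -1
C4: 3C, 1H → 0 − 1 = -1
C5: 1C, 2H, 1F → 0 − 2 + 1 = -1
1 carbon (C1) meets the condition.

1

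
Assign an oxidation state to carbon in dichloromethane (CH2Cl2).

The carbon has one bond to H (-1), one bond to H (-1), one bond to Cl (+1), one bond to Cl (+1).
Oxidation state = -1 − 1 + 1 + 1 = 0.

0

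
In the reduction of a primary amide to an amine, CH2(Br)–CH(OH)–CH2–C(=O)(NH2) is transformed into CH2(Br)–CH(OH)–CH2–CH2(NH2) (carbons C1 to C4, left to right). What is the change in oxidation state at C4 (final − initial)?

Before: C4 has 1 bond to C, 2 bonds to O, 1 bond to N → oxidation state +3.
After: C4 has 1 bond to C, 2 bonds to H, 1 bond to N → oxidation state -1.
Δ = -1 − (+3) = -4, so this is a reduction at C4.

-4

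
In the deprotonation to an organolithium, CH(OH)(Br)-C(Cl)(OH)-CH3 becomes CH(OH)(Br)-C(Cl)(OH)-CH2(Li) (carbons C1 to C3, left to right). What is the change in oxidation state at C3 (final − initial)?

0

Before: C3 has 1 bond to C, 3 bonds to H → oxidation state -3.
After: C3 has 1 bond to C, 2 bonds to H, 1 bond to Li → oxidation state -3.
Δ = -3 − (-3) = 0, so no net redox change at C3.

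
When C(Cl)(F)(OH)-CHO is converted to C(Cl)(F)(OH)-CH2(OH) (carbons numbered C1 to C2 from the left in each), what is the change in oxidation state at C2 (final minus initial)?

-2

Before: C2 has 1 bond to C, 1 bond to H, 2 bonds to O → oxidation state +1.
After: C2 has 1 bond to C, 2 bonds to H, 1 bond to O → oxidation state -1.
Δ = -1 − (+1) = -2, so this is a reduction at C2.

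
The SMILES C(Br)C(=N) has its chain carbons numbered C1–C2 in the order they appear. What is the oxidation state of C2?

+1

C2 has one bond to C (0), one bond to H (-1), a double bond to N (2×+1 = +2).
Oxidation state = 0 − 1 + 2 = +1.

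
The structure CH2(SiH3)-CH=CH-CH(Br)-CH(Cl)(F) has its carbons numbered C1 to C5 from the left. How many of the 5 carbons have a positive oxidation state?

Count +1 for every bond to an atom more electronegative than carbon and −1 for every bond to one less electronegative; C–C bonds are 0. Tallying each carbon:
C1: 1C, 2H, 1Si → 0 − 2 − 1 = -3
C2: 3C, 1H → 0 − 1 = -1
C3: 3C, 1H → 0 − 1 = -1
C4: 2C, 1H, 1Br → 0 − 1 + 1 = 0
C5: 1C, 1H, 1F, 1Cl → 0 − 1 + 1 + 1 = +1
1 carbon (C5) meets the condition.

1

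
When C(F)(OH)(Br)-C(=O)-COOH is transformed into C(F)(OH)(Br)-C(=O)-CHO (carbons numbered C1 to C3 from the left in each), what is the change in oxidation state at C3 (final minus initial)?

Before: C3 has 1 bond to C, 3 bonds to O → oxidation state +3.
After: C3 has 1 bond to C, 1 bond to H, 2 bonds to O → oxidation state +1.
Δ = +1 − (+3) = -2, so this is a reduction at C3.

-2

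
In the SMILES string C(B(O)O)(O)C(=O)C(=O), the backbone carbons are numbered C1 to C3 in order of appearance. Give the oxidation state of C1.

C1 has one bond to C (0), one bond to B (-1), one bond to H (-1), one bond to O (+1).
Oxidation state = 0 − 1 − 1 + 1 = -1.

-1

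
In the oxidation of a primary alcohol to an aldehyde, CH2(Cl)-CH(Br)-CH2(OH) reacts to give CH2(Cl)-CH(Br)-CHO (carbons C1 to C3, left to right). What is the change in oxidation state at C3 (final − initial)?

Before: C3 has 1 bond to C, 2 bonds to H, 1 bond to O → oxidation state -1.
After: C3 has 1 bond to C, 1 bond to H, 2 bonds to O → oxidation state +1.
Δ = +1 − (-1) = +2, so this is an oxidation at C3.

+2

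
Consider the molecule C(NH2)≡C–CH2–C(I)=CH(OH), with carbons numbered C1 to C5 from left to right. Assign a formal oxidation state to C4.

+1

C4 has one bond to C (0), a double bond to C (2×0 = 0), one bond to I (+1).
Oxidation state = 0 + 0 + 1 = +1.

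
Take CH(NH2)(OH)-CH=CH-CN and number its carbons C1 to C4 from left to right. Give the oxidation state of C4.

C4 has one bond to C (0), a triple bond to N (3×+1 = +3).
Oxidation state = 0 + 3 = +3.

+3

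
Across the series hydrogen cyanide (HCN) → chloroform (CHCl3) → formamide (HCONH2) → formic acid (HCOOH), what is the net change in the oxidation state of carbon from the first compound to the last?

Carbon oxidation states along the series — hydrogen cyanide: +2, chloroform: +2, formamide: +2, formic acid: +2.
Net change = +2 − (+2) = 0.

0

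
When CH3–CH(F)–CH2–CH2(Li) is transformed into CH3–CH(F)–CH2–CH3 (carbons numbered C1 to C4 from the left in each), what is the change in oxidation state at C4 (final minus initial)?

Before: C4 has 1 bond to C, 2 bonds to H, 1 bond to Li → oxidation state -3.
After: C4 has 1 bond to C, 3 bonds to H → oxidation state -3.
Δ = -3 − (-3) = 0, so no net redox change at C4.

0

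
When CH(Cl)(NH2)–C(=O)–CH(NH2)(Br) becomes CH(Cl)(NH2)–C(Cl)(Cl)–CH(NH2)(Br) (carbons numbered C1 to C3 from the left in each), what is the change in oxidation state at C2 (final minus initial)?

Before: C2 has 2 bonds to C, 2 bonds to O → oxidation state +2.
After: C2 has 2 bonds to C, 2 bonds to Cl → oxidation state +2.
Δ = +2 − (+2) = 0, so no net redox change at C2.

0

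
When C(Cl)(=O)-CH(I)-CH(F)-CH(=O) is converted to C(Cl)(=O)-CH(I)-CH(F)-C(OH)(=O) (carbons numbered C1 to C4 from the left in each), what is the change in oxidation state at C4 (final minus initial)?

+2

Before: C4 has 1 bond to C, 1 bond to H, 2 bonds to O → oxidation state +1.
After: C4 has 1 bond to C, 3 bonds to O → oxidation state +3.
Δ = +3 − (+1) = +2, so this is an oxidation at C4.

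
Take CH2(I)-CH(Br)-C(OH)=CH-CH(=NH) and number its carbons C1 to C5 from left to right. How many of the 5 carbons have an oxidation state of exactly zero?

Count +1 for every bond to an atom more electronegative than carbon and −1 for every bond to one less electronegative; C–C bonds are 0. Tallying each carbon:
C1: 1C, 2H, 1I → 0 − 2 + 1 = -1
C2: 2C, 1H, 1Br → 0 − 1 + 1 = 0
C3: 3C, 1O → 0 + 1 = +1
C4: 3C, 1H → 0 − 1 = -1
C5: 1C, 1H, 2N → 0 − 1 + 2 = +1
1 carbon (C2) meets the condition.

1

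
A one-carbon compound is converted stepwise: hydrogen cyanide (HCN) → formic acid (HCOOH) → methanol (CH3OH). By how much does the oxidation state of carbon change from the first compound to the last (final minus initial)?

Carbon oxidation states along the series — hydrogen cyanide: +2, formic acid: +2, methanol: -2.
Net change = -2 − (+2) = -4.

-4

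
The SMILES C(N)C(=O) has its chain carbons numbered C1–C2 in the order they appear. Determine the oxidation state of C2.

+1

Assign +1 per bond to O/N/halogen, −1 per bond to H or an electropositive element, and 0 per bond to carbon.
C2 has one bond to C (0), a double bond to O (2×+1 = +2), one bond to H (-1).
Oxidation state = 0 + 2 − 1 = +1.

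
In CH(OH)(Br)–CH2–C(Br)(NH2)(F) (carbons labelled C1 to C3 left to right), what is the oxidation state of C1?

+1

Bonds to more-electronegative neighbours contribute +1 each, bonds to H or metals contribute −1 each, and C–C bonds contribute 0.
C1 has one bond to C (0), one bond to O (+1), one bond to Br (+1), one bond to H (-1).
Oxidation state = 0 + 1 + 1 − 1 = +1.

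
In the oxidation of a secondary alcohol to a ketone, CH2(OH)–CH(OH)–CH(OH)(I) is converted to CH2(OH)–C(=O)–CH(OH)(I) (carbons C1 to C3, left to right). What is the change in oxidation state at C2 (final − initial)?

+2

Before: C2 has 2 bonds to C, 1 bond to H, 1 bond to O → oxidation state 0.
After: C2 has 2 bonds to C, 2 bonds to O → oxidation state +2.
Δ = +2 − (0) = +2, so this is an oxidation at C2.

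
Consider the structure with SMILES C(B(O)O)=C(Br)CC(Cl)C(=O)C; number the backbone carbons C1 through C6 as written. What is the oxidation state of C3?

Bonds to more-electronegative neighbours contribute +1 each, bonds to H or metals contribute −1 each, and C–C bonds contribute 0.
C3 has one bond to C (0), one bond to C (0), one bond to H (-1), one bond to H (-1).
Oxidation state = 0 + 0 − 1 − 1 = -2.

-2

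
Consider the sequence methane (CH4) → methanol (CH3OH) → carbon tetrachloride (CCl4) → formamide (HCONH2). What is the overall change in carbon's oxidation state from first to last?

+6

Carbon oxidation states along the series — methane: -4, methanol: -2, carbon tetrachloride: +4, formamide: +2.
Net change = +2 − (-4) = +6.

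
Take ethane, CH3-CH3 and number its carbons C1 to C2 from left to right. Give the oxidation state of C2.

Count +1 for every bond to an atom more electronegative than carbon and −1 for every bond to one less electronegative; C–C bonds are 0.
C2 has one bond to H (-1), one bond to H (-1), one bond to H (-1), one bond to C (0).
Oxidation state = -1 − 1 − 1 + 0 = -3.

-3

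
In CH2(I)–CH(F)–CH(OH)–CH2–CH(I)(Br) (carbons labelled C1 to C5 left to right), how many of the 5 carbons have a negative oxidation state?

Tallying each carbon's bonds:
C1: 1C, 2H, 1I → 0 − 2 + 1 = -1
C2: 2C, 1H, 1F → 0 − 1 + 1 = 0
C3: 2C, 1H, 1O → 0 − 1 + 1 = 0
C4: 2C, 2H → 0 − 2 = -2
C5: 1C, 1H, 1Br, 1I → 0 − 1 + 1 + 1 = +1
2 carbons (C1, C4) meet the condition.

2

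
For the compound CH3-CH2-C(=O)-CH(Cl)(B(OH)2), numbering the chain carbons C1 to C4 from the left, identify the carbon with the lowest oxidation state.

C1

Count +1 for every bond to an atom more electronegative than carbon and −1 for every bond to one less electronegative; C–C bonds are 0. Tallying each carbon:
C1: 1C, 3H → 0 − 3 = -3
C2: 2C, 2H → 0 − 2 = -2
C3: 2C, 2O → 0 + 2 = +2
C4: 1C, 1H, 1Cl, 1B → 0 − 1 + 1 − 1 = -1
The most reduced carbon is C1 at -3.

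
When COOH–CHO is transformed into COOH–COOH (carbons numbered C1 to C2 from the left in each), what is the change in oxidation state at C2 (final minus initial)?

+2

Before: C2 has 1 bond to C, 1 bond to H, 2 bonds to O → oxidation state +1.
After: C2 has 1 bond to C, 3 bonds to O → oxidation state +3.
Δ = +3 − (+1) = +2, so this is an oxidation at C2.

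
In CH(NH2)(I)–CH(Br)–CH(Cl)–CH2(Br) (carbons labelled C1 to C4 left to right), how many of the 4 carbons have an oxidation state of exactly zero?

Tallying each carbon's bonds:
C1: 1C, 1H, 1N, 1I → 0 − 1 + 1 + 1 = +1
C2: 2C, 1H, 1Br → 0 − 1 + 1 = 0
C3: 2C, 1H, 1Cl → 0 − 1 + 1 = 0
C4: 1C, 2H, 1Br → 0 − 2 + 1 = -1
2 carbons (C2, C3) meet the condition.

2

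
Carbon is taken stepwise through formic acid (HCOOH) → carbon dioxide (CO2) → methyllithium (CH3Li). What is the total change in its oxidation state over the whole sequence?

-6

Carbon oxidation states along the series — formic acid: +2, carbon dioxide: +4, methyllithium: -4.
Net change = -4 − (+2) = -6.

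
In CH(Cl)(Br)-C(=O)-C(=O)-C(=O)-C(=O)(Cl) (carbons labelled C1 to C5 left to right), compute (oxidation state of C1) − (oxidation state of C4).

C1: 1C, 1H, 1Cl, 1Br → 0 − 1 + 1 + 1 = +1
C4: 2C, 2O → 0 + 2 = +2
Difference: +1 − (+2) = -1.

-1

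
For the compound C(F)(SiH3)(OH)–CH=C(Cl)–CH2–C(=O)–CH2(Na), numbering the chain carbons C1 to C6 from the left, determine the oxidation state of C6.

Count +1 for every bond to an atom more electronegative than carbon and −1 for every bond to one less electronegative; C–C bonds are 0.
C6 has one bond to C (0), one bond to Na (-1), one bond to H (-1), one bond to H (-1).
Oxidation state = 0 − 1 − 1 − 1 = -3.

-3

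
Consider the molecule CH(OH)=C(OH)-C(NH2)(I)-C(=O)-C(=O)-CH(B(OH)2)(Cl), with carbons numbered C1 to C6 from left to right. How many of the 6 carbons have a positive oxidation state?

Tallying each carbon's bonds:
C1: 2C, 1H, 1O → 0 − 1 + 1 = 0
C2: 3C, 1O → 0 + 1 = +1
C3: 2C, 1N, 1I → 0 + 1 + 1 = +2
C4: 2C, 2O → 0 + 2 = +2
C5: 2C, 2O → 0 + 2 = +2
C6: 1C, 1H, 1Cl, 1B → 0 − 1 + 1 − 1 = -1
4 carbons (C2, C3, C4, C5) meet the condition.

4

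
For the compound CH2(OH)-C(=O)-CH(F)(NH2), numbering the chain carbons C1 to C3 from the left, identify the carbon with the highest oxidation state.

C2

Each bond to a more electronegative atom (O, N, halogen) counts +1, each bond to a less electronegative atom (H, metal, B, Si) counts −1, and each C–C bond counts 0. Tallying each carbon:
C1: 1C, 2H, 1O → 0 − 2 + 1 = -1
C2: 2C, 2O → 0 + 2 = +2
C3: 1C, 1H, 1N, 1F → 0 − 1 + 1 + 1 = +1
The most oxidised carbon is C2 at +2.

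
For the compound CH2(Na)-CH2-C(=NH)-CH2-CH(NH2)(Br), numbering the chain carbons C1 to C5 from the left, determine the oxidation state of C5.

Each bond to a more electronegative atom (O, N, halogen) counts +1, each bond to a less electronegative atom (H, metal, B, Si) counts −1, and each C–C bond counts 0.
C5 has one bond to C (0), one bond to N (+1), one bond to Br (+1), one bond to H (-1).
Oxidation state = 0 + 1 + 1 − 1 = +1.

+1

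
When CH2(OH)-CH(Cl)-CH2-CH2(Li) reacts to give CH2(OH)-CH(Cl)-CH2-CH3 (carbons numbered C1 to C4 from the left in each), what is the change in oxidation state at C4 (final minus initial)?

0

Before: C4 has 1 bond to C, 2 bonds to H, 1 bond to Li → oxidation state -3.
After: C4 has 1 bond to C, 3 bonds to H → oxidation state -3.
Δ = -3 − (-3) = 0, so no net redox change at C4.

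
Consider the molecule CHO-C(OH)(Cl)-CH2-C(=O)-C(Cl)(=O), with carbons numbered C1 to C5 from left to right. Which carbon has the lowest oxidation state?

C3

Each bond to a more electronegative atom (O, N, halogen) counts +1, each bond to a less electronegative atom (H, metal, B, Si) counts −1, and each C–C bond counts 0. Tallying each carbon:
C1: 1C, 1H, 2O → 0 − 1 + 2 = +1
C2: 2C, 1O, 1Cl → 0 + 1 + 1 = +2
C3: 2C, 2H → 0 − 2 = -2
C4: 2C, 2O → 0 + 2 = +2
C5: 1C, 2O, 1Cl → 0 + 2 + 1 = +3
The most reduced carbon is C3 at -2.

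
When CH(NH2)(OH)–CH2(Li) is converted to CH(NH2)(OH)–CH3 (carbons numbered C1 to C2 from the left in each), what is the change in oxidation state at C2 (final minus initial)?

Before: C2 has 1 bond to C, 2 bonds to H, 1 bond to Li → oxidation state -3.
After: C2 has 1 bond to C, 3 bonds to H → oxidation state -3.
Δ = -3 − (-3) = 0, so no net redox change at C2.

0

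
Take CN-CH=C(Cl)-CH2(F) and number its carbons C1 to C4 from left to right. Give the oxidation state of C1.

C1 has one bond to C (0), a triple bond to N (3×+1 = +3).
Oxidation state = 0 + 3 = +3.

+3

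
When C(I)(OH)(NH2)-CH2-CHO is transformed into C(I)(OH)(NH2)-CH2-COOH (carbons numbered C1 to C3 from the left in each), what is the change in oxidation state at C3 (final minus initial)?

Before: C3 has 1 bond to C, 1 bond to H, 2 bonds to O → oxidation state +1.
After: C3 has 1 bond to C, 3 bonds to O → oxidation state +3.
Δ = +3 − (+1) = +2, so this is an oxidation at C3.

+2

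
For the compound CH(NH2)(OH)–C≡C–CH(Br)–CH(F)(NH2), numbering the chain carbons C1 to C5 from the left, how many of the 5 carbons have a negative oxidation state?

Assign +1 per bond to O/N/halogen, −1 per bond to H or an electropositive element, and 0 per bond to carbon. Tallying each carbon:
C1: 1C, 1H, 1O, 1N → 0 − 1 + 1 + 1 = +1
C2: 4C → 0 = 0
C3: 4C → 0 = 0
C4: 2C, 1H, 1Br → 0 − 1 + 1 = 0
C5: 1C, 1H, 1N, 1F → 0 − 1 + 1 + 1 = +1
0 carbons meet the condition.

0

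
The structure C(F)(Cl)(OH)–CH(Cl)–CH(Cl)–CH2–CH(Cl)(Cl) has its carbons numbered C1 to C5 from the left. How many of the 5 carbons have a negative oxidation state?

1

Each bond to a more electronegative atom (O, N, halogen) counts +1, each bond to a less electronegative atom (H, metal, B, Si) counts −1, and each C–C bond counts 0. Tallying each carbon:
C1: 1C, 1O, 1F, 1Cl → 0 + 1 + 1 + 1 = +3
C2: 2C, 1H, 1Cl → 0 − 1 + 1 = 0
C3: 2C, 1H, 1Cl → 0 − 1 + 1 = 0
C4: 2C, 2H → 0 − 2 = -2
C5: 1C, 1H, 2Cl → 0 − 1 + 2 = +1
1 carbon (C4) meets the condition.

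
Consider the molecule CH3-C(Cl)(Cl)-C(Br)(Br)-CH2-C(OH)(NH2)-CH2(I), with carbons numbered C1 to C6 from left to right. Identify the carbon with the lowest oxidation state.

C1

Tallying each carbon's bonds:
C1: 1C, 3H → 0 − 3 = -3
C2: 2C, 2Cl → 0 + 2 = +2
C3: 2C, 2Br → 0 + 2 = +2
C4: 2C, 2H → 0 − 2 = -2
C5: 2C, 1O, 1N → 0 + 1 + 1 = +2
C6: 1C, 2H, 1I → 0 − 2 + 1 = -1
The most reduced carbon is C1 at -3.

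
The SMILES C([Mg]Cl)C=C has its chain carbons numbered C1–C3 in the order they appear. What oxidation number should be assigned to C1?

C1 has one bond to C (0), one bond to H (-1), one bond to Mg (-1), one bond to H (-1).
Oxidation state = 0 − 1 − 1 − 1 = -3.

-3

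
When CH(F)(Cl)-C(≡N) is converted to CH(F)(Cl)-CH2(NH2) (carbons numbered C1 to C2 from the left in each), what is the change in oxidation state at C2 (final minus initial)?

-4

Before: C2 has 1 bond to C, 3 bonds to N → oxidation state +3.
After: C2 has 1 bond to C, 2 bonds to H, 1 bond to N → oxidation state -1.
Δ = -1 − (+3) = -4, so this is a reduction at C2.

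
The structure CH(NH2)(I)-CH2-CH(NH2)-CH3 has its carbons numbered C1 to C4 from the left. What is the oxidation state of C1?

C1 has one bond to C (0), one bond to N (+1), one bond to I (+1), one bond to H (-1).
Oxidation state = 0 + 1 + 1 − 1 = +1.

+1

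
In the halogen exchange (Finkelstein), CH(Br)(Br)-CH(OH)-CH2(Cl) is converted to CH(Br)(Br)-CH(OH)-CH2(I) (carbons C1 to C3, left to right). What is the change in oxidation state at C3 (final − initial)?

0

Before: C3 has 1 bond to C, 2 bonds to H, 1 bond to Cl → oxidation state -1.
After: C3 has 1 bond to C, 2 bonds to H, 1 bond to I → oxidation state -1.
Δ = -1 − (-1) = 0, so no net redox change at C3.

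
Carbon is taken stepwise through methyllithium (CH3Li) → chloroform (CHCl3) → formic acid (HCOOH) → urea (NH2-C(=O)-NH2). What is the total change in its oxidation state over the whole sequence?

Carbon oxidation states along the series — methyllithium: -4, chloroform: +2, formic acid: +2, urea: +4.
Net change = +4 − (-4) = +8.

+8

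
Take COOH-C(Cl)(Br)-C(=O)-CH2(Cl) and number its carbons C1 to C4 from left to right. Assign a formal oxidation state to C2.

C2 has one bond to C (0), one bond to C (0), one bond to Cl (+1), one bond to Br (+1).
Oxidation state = 0 + 0 + 1 + 1 = +2.

+2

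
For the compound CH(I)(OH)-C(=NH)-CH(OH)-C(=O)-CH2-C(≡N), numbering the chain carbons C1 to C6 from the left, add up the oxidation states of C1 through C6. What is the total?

+6

Tallying each carbon's bonds:
C1: 1C, 1H, 1O, 1I → 0 − 1 + 1 + 1 = +1
C2: 2C, 2N → 0 + 2 = +2
C3: 2C, 1H, 1O → 0 − 1 + 1 = 0
C4: 2C, 2O → 0 + 2 = +2
C5: 2C, 2H → 0 − 2 = -2
C6: 1C, 3N → 0 + 3 = +3
Sum = +1 + 2 + 0 + 2 − 2 + 3 = +6.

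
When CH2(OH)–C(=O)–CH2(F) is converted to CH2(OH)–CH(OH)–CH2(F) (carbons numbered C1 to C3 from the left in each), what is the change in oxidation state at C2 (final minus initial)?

-2

Before: C2 has 2 bonds to C, 2 bonds to O → oxidation state +2.
After: C2 has 2 bonds to C, 1 bond to H, 1 bond to O → oxidation state 0.
Δ = 0 − (+2) = -2, so this is a reduction at C2.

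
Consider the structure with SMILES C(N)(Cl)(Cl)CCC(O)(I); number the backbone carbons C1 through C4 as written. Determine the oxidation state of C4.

Assign +1 per bond to O/N/halogen, −1 per bond to H or an electropositive element, and 0 per bond to carbon.
C4 has one bond to C (0), one bond to H (-1), one bond to O (+1), one bond to I (+1).
Oxidation state = 0 − 1 + 1 + 1 = +1.

+1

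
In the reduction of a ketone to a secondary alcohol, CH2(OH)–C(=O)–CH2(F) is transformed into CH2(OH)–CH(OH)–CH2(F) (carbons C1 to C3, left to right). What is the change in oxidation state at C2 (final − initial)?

-2

Before: C2 has 2 bonds to C, 2 bonds to O → oxidation state +2.
After: C2 has 2 bonds to C, 1 bond to H, 1 bond to O → oxidation state 0.
Δ = 0 − (+2) = -2, so this is a reduction at C2.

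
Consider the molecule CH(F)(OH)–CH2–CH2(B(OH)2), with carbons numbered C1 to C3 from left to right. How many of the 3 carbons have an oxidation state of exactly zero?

Tallying each carbon's bonds:
C1: 1C, 1H, 1O, 1F → 0 − 1 + 1 + 1 = +1
C2: 2C, 2H → 0 − 2 = -2
C3: 1C, 2H, 1B → 0 − 2 − 1 = -3
0 carbons meet the condition.

0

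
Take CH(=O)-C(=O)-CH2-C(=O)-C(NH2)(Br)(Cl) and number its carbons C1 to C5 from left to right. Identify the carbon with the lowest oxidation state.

C3

Tallying each carbon's bonds:
C1: 1C, 1H, 2O → 0 − 1 + 2 = +1
C2: 2C, 2O → 0 + 2 = +2
C3: 2C, 2H → 0 − 2 = -2
C4: 2C, 2O → 0 + 2 = +2
C5: 1C, 1N, 1Cl, 1Br → 0 + 1 + 1 + 1 = +3
The most reduced carbon is C3 at -2.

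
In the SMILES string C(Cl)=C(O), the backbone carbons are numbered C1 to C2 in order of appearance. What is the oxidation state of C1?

Assign +1 per bond to O/N/halogen, −1 per bond to H or an electropositive element, and 0 per bond to carbon.
C1 has a double bond to C (2×0 = 0), one bond to H (-1), one bond to Cl (+1).
Oxidation state = 0 − 1 + 1 = 0.

0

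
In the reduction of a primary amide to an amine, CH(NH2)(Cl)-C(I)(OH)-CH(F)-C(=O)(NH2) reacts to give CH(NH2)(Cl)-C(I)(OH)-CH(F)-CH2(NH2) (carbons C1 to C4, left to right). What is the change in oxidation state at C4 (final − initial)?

-4

Before: C4 has 1 bond to C, 2 bonds to O, 1 bond to N → oxidation state +3.
After: C4 has 1 bond to C, 2 bonds to H, 1 bond to N → oxidation state -1.
Δ = -1 − (+3) = -4, so this is a reduction at C4.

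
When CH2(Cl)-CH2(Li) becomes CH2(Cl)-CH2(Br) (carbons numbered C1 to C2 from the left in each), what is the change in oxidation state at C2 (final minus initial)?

+2

Before: C2 has 1 bond to C, 2 bonds to H, 1 bond to Li → oxidation state -3.
After: C2 has 1 bond to C, 2 bonds to H, 1 bond to Br → oxidation state -1.
Δ = -1 − (-3) = +2, so this is an oxidation at C2.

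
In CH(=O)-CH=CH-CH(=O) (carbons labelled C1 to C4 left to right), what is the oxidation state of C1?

+1

C1 has one bond to C (0), one bond to H (-1), a double bond to O (2×+1 = +2).
Oxidation state = 0 − 1 + 2 = +1.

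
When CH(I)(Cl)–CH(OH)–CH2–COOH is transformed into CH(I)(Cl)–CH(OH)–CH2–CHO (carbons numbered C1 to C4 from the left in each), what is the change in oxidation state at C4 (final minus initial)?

Before: C4 has 1 bond to C, 3 bonds to O → oxidation state +3.
After: C4 has 1 bond to C, 1 bond to H, 2 bonds to O → oxidation state +1.
Δ = +1 − (+3) = -2, so this is a reduction at C4.

-2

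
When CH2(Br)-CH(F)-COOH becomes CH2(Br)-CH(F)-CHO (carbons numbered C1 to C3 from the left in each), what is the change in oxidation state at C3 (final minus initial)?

Before: C3 has 1 bond to C, 3 bonds to O → oxidation state +3.
After: C3 has 1 bond to C, 1 bond to H, 2 bonds to O → oxidation state +1.
Δ = +1 − (+3) = -2, so this is a reduction at C3.

-2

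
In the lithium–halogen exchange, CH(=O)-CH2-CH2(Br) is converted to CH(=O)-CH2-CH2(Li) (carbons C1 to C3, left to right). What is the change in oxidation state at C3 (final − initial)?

Before: C3 has 1 bond to C, 2 bonds to H, 1 bond to Br → oxidation state -1.
After: C3 has 1 bond to C, 2 bonds to H, 1 bond to Li → oxidation state -3.
Δ = -3 − (-1) = -2, so this is a reduction at C3.

-2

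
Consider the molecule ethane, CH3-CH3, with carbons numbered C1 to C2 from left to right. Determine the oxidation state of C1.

Count +1 for every bond to an atom more electronegative than carbon and −1 for every bond to one less electronegative; C–C bonds are 0.
C1 has one bond to H (-1), one bond to H (-1), one bond to H (-1), one bond to C (0).
Oxidation state = -1 − 1 − 1 + 0 = -3.

-3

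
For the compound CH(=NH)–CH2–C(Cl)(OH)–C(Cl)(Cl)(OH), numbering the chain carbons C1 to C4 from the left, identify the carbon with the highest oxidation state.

C4

Tallying each carbon's bonds:
C1: 1C, 1H, 2N → 0 − 1 + 2 = +1
C2: 2C, 2H → 0 − 2 = -2
C3: 2C, 1O, 1Cl → 0 + 1 + 1 = +2
C4: 1C, 1O, 2Cl → 0 + 1 + 2 = +3
The most oxidised carbon is C4 at +3.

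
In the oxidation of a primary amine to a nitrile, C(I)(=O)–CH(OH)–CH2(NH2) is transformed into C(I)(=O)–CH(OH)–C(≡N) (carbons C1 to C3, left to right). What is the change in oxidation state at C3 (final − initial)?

+4

Before: C3 has 1 bond to C, 2 bonds to H, 1 bond to N → oxidation state -1.
After: C3 has 1 bond to C, 3 bonds to N → oxidation state +3.
Δ = +3 − (-1) = +4, so this is an oxidation at C3.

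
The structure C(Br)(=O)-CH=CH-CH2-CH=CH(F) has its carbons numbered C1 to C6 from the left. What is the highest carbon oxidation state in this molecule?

Assign +1 per bond to O/N/halogen, −1 per bond to H or an electropositive element, and 0 per bond to carbon. Tallying each carbon:
C1: 1C, 2O, 1Br → 0 + 2 + 1 = +3
C2: 3C, 1H → 0 − 1 = -1
C3: 3C, 1H → 0 − 1 = -1
C4: 2C, 2H → 0 − 2 = -2
C5: 3C, 1H → 0 − 1 = -1
C6: 2C, 1H, 1F → 0 − 1 + 1 = 0
The highest value is +3.

+3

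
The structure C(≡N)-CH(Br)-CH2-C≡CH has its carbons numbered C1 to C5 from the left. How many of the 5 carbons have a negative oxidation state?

Bonds to more-electronegative neighbours contribute +1 each, bonds to H or metals contribute −1 each, and C–C bonds contribute 0. Tallying each carbon:
C1: 1C, 3N → 0 + 3 = +3
C2: 2C, 1H, 1Br → 0 − 1 + 1 = 0
C3: 2C, 2H → 0 − 2 = -2
C4: 4C → 0 = 0
C5: 3C, 1H → 0 − 1 = -1
2 carbons (C3, C5) meet the condition.

2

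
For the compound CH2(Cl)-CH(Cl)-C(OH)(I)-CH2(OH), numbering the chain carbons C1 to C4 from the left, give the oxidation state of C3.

Count +1 for every bond to an atom more electronegative than carbon and −1 for every bond to one less electronegative; C–C bonds are 0.
C3 has one bond to C (0), one bond to C (0), one bond to O (+1), one bond to I (+1).
Oxidation state = 0 + 0 + 1 + 1 = +2.

+2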